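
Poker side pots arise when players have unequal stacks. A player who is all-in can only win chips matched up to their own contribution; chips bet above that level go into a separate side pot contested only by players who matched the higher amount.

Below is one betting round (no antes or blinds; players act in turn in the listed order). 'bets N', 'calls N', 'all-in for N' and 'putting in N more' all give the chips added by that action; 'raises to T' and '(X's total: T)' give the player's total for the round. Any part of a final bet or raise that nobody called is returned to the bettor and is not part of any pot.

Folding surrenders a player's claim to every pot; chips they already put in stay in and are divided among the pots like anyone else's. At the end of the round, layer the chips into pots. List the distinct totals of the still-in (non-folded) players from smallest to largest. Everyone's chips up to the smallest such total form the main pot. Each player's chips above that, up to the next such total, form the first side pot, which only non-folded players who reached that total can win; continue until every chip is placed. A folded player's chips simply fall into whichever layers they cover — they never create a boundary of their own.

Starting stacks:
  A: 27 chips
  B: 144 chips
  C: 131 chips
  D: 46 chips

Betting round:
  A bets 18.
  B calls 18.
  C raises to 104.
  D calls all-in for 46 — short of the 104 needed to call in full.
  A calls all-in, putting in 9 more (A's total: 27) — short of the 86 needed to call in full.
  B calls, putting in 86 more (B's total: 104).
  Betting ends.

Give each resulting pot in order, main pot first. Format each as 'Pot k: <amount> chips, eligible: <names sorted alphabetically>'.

Contributions: A=27, B=104, C=104, D=46
Pot levels (distinct totals of non-folded players): 27, 46, 104
Layer 1-27: 27 each from A, B, C, D = 27*4 = 108 chips; eligible A, B, C, D
Layer 28-46: 19 each from B, C, D = 19*3 = 57 chips; eligible B, C, D
Layer 47-104: 58 each from B, C = 58*2 = 116 chips; eligible B, C

Pot 1: 108 chips, eligible: A, B, C, D
Pot 2: 57 chips, eligible: B, C, D
Pot 3: 116 chips, eligible: B, C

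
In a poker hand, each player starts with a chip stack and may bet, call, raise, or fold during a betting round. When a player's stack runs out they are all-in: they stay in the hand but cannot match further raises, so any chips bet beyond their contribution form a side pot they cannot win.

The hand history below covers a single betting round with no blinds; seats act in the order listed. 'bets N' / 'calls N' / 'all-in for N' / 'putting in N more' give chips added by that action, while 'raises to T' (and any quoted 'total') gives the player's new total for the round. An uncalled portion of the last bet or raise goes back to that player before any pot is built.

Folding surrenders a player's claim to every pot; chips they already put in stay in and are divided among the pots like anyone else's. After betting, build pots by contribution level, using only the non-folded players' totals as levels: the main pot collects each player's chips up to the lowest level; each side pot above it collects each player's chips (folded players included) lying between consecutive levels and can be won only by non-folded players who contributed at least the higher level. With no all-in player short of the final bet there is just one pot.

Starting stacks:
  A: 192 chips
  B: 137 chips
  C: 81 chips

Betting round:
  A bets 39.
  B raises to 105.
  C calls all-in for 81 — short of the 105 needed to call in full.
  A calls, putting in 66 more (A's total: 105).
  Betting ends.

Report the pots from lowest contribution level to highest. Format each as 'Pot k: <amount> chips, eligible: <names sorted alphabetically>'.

Contributions: A=105, B=105, C=81
Pot levels (distinct totals of non-folded players): 81, 105
Layer 1-81: 81 each from A, B, C = 81*3 = 243 chips; eligible A, B, C
Layer 82-105: 24 each from A, B = 24*2 = 48 chips; eligible A, B

Pot 1: 243 chips, eligible: A, B, C
Pot 2: 48 chips, eligible: A, B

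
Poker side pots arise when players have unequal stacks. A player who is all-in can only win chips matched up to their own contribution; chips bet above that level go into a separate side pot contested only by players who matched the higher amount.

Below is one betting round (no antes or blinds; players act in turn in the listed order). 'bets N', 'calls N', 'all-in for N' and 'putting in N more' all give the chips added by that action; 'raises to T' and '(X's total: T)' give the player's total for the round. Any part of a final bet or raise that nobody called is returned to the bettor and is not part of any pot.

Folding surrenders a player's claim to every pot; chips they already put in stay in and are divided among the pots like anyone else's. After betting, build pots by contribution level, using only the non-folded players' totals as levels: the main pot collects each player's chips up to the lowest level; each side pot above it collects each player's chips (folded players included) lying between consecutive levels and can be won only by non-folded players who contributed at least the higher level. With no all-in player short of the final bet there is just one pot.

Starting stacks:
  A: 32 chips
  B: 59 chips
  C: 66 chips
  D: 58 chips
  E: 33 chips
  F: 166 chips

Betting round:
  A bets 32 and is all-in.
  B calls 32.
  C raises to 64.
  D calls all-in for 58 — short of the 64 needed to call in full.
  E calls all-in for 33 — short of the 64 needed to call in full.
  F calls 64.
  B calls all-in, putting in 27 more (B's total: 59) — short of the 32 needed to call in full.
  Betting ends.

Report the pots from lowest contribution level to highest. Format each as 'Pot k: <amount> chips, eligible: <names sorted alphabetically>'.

Pot 1: 192 chips, eligible: A, B, C, D, E, F
Pot 2: 5 chips, eligible: B, C, D, E, F
Pot 3: 100 chips, eligible: B, C, D, F
Pot 4: 3 chips, eligible: B, C, F
Pot 5: 10 chips, eligible: C, F

Derivation:
Contributions: A=32, B=59, C=64, D=58, E=33, F=64
Pot levels (distinct totals of non-folded players): 32, 33, 58, 59, 64
Layer 1-32: 32 each from A, B, C, D, E, F = 32*6 = 192 chips; eligible A, B, C, D, E, F
Layer 33-33: 1 each from B, C, D, E, F = 1*5 = 5 chips; eligible B, C, D, E, F
Layer 34-58: 25 each from B, C, D, F = 25*4 = 100 chips; eligible B, C, D, F
Layer 59-59: 1 each from B, C, F = 1*3 = 3 chips; eligible B, C, F
Layer 60-64: 5 each from C, F = 5*2 = 10 chips; eligible C, F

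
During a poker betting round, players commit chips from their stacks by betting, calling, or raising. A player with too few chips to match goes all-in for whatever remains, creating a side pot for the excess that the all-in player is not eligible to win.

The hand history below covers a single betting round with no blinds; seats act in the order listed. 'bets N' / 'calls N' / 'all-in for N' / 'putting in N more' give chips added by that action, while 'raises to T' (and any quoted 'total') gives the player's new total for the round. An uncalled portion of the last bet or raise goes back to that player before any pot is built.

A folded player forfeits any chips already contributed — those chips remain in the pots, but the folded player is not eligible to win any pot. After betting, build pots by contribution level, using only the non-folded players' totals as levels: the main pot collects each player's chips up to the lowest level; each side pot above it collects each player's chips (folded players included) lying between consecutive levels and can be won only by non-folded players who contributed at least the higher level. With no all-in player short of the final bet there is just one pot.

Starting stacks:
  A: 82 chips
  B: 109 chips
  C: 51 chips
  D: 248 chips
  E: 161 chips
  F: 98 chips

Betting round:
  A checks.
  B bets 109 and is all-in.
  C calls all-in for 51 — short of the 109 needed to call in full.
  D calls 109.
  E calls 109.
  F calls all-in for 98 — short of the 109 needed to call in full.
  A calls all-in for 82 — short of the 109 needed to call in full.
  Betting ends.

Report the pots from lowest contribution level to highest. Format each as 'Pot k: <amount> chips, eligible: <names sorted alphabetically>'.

Pot 1: 306 chips, eligible: A, B, C, D, E, F
Pot 2: 155 chips, eligible: A, B, D, E, F
Pot 3: 64 chips, eligible: B, D, E, F
Pot 4: 33 chips, eligible: B, D, E

Derivation:
Contributions: A=82, B=109, C=51, D=109, E=109, F=98
Pot levels (distinct totals of non-folded players): 51, 82, 98, 109
Layer 1-51: 51 each from A, B, C, D, E, F = 51*6 = 306 chips; eligible A, B, C, D, E, F
Layer 52-82: 31 each from A, B, D, E, F = 31*5 = 155 chips; eligible A, B, D, E, F
Layer 83-98: 16 each from B, D, E, F = 16*4 = 64 chips; eligible B, D, E, F
Layer 99-109: 11 each from B, D, E = 11*3 = 33 chips; eligible B, D, E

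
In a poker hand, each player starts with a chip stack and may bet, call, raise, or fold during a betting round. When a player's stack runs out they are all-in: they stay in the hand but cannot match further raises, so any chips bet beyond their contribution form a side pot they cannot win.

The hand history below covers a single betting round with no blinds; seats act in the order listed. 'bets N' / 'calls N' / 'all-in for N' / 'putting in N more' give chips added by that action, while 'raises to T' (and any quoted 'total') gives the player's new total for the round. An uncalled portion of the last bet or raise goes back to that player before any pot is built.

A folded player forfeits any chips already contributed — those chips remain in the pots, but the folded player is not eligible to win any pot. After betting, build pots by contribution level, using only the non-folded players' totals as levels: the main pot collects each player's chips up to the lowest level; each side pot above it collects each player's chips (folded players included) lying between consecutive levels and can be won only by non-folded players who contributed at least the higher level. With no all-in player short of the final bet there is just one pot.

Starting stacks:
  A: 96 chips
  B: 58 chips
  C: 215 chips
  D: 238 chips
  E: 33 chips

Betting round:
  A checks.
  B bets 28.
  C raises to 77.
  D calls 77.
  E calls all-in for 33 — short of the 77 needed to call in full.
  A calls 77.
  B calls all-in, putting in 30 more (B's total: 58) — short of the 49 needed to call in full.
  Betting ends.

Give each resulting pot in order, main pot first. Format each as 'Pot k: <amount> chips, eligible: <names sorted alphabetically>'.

Pot 1: 165 chips, eligible: A, B, C, D, E
Pot 2: 100 chips, eligible: A, B, C, D
Pot 3: 57 chips, eligible: A, C, D

Derivation:
Contributions: A=77, B=58, C=77, D=77, E=33
Pot levels (distinct totals of non-folded players): 33, 58, 77
Layer 1-33: 33 each from A, B, C, D, E = 33*5 = 165 chips; eligible A, B, C, D, E
Layer 34-58: 25 each from A, B, C, D = 25*4 = 100 chips; eligible A, B, C, D
Layer 59-77: 19 each from A, C, D = 19*3 = 57 chips; eligible A, C, D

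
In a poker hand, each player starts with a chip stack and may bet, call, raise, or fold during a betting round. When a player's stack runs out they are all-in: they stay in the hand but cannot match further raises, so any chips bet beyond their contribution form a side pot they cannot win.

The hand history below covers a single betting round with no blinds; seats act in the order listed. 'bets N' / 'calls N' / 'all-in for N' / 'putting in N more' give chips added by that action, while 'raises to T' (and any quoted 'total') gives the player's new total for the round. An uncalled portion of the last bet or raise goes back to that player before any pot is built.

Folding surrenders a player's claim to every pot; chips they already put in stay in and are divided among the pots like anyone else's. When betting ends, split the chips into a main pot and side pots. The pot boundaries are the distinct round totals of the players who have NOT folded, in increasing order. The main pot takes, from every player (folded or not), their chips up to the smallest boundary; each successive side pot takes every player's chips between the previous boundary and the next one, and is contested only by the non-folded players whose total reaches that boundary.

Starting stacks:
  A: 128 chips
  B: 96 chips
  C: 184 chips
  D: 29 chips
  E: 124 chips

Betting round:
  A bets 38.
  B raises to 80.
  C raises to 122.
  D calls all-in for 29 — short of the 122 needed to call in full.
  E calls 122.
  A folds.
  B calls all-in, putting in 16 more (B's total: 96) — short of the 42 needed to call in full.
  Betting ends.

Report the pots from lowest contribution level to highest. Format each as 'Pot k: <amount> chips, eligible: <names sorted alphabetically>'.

Contributions: A=38, B=96, C=122, D=29, E=122
Folded: A
Pot levels (distinct totals of non-folded players): 29, 96, 122
Layer 1-29: 29 each from A, B, C, D, E = 29*5 = 145 chips; eligible B, C, D, E
Layer 30-96: A 9 + B 67 + C 67 + E 67 = 210 chips; eligible B, C, E
Layer 97-122: 26 each from C, E = 26*2 = 52 chips; eligible C, E

Pot 1: 145 chips, eligible: B, C, D, E
Pot 2: 210 chips, eligible: B, C, E
Pot 3: 52 chips, eligible: C, E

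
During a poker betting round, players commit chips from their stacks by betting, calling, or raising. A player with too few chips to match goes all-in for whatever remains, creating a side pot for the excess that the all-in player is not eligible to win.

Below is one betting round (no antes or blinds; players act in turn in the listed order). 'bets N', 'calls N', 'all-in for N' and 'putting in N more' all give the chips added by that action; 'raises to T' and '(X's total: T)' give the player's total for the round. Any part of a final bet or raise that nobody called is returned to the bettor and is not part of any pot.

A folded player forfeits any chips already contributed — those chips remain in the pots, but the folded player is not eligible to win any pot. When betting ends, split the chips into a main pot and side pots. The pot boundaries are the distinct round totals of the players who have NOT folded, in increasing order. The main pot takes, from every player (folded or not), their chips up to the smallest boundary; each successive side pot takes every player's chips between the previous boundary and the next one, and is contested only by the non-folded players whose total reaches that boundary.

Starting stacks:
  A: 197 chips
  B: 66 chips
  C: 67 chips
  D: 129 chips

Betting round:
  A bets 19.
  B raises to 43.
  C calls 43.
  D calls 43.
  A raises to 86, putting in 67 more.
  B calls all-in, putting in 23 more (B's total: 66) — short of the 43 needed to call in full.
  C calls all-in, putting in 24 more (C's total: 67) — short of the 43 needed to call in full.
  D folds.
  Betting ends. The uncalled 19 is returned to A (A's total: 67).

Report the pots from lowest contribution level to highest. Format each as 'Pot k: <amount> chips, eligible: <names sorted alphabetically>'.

Pot 1: 241 chips, eligible: A, B, C
Pot 2: 2 chips, eligible: A, C

Derivation:
Contributions (after 19 returned to A): A=67, B=66, C=67, D=43
Folded: D
Pot levels (distinct totals of non-folded players): 66, 67
Layer 1-66: A 66 + B 66 + C 66 + D 43 = 241 chips; eligible A, B, C
Layer 67-67: 1 each from A, C = 1*2 = 2 chips; eligible A, C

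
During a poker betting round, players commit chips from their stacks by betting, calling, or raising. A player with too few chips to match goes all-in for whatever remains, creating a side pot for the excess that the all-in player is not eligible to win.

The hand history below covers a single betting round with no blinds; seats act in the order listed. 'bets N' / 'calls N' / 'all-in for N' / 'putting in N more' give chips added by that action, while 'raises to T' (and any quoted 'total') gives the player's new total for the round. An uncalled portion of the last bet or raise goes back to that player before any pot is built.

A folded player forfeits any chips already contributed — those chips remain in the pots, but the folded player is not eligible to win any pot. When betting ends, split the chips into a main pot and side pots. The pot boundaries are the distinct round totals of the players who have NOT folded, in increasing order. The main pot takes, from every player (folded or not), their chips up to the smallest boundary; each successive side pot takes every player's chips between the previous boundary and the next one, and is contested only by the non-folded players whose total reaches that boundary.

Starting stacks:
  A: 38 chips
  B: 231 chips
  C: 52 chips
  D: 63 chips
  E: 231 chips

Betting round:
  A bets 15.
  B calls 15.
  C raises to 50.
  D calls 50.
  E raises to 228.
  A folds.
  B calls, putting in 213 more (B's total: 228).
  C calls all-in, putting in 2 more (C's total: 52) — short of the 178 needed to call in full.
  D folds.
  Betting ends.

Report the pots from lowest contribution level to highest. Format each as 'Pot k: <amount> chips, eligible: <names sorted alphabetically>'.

Pot 1: 221 chips, eligible: B, C, E
Pot 2: 352 chips, eligible: B, E

Derivation:
Contributions: A=15, B=228, C=52, D=50, E=228
Folded: A, D
Pot levels (distinct totals of non-folded players): 52, 228
Layer 1-52: A 15 + B 52 + C 52 + D 50 + E 52 = 221 chips; eligible B, C, E
Layer 53-228: 176 each from B, E = 176*2 = 352 chips; eligible B, E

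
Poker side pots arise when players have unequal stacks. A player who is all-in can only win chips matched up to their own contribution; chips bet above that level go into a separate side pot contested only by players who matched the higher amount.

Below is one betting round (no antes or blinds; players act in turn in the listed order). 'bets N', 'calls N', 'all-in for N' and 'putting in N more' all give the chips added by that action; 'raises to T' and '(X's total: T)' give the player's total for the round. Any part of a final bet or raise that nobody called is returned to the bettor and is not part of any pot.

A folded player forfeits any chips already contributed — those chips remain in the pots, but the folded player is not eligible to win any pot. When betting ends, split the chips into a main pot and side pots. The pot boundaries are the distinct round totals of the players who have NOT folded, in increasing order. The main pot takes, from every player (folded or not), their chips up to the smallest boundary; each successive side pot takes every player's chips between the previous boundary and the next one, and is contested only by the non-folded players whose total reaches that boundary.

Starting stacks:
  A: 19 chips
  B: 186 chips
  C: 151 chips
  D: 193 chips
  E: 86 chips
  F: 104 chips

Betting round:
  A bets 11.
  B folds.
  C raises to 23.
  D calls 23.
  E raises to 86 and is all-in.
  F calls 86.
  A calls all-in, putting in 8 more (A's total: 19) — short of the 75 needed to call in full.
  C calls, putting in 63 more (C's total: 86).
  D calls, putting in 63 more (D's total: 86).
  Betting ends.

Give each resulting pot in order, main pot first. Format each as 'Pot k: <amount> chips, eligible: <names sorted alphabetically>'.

Contributions: A=19, C=86, D=86, E=86, F=86
Folded: B
Pot levels (distinct totals of non-folded players): 19, 86
Layer 1-19: 19 each from A, C, D, E, F = 19*5 = 95 chips; eligible A, C, D, E, F
Layer 20-86: 67 each from C, D, E, F = 67*4 = 268 chips; eligible C, D, E, F

Pot 1: 95 chips, eligible: A, C, D, E, F
Pot 2: 268 chips, eligible: C, D, E, F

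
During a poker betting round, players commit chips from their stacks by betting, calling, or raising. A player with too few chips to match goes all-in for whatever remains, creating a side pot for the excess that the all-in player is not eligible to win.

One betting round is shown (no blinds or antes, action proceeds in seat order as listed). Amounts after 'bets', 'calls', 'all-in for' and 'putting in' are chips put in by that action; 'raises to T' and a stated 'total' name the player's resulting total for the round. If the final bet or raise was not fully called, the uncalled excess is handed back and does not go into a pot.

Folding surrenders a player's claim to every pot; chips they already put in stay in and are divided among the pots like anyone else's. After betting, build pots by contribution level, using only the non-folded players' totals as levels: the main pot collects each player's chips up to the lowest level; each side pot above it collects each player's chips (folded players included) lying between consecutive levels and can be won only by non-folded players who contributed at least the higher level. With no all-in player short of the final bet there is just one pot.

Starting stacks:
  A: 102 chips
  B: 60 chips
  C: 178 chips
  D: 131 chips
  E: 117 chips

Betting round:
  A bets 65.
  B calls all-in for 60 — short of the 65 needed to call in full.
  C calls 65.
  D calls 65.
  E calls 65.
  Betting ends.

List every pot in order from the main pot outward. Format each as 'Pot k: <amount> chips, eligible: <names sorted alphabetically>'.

Pot 1: 300 chips, eligible: A, B, C, D, E
Pot 2: 20 chips, eligible: A, C, D, E

Derivation:
Contributions: A=65, B=60, C=65, D=65, E=65
Pot levels (distinct totals of non-folded players): 60, 65
Layer 1-60: 60 each from A, B, C, D, E = 60*5 = 300 chips; eligible A, B, C, D, E
Layer 61-65: 5 each from A, C, D, E = 5*4 = 20 chips; eligible A, C, D, E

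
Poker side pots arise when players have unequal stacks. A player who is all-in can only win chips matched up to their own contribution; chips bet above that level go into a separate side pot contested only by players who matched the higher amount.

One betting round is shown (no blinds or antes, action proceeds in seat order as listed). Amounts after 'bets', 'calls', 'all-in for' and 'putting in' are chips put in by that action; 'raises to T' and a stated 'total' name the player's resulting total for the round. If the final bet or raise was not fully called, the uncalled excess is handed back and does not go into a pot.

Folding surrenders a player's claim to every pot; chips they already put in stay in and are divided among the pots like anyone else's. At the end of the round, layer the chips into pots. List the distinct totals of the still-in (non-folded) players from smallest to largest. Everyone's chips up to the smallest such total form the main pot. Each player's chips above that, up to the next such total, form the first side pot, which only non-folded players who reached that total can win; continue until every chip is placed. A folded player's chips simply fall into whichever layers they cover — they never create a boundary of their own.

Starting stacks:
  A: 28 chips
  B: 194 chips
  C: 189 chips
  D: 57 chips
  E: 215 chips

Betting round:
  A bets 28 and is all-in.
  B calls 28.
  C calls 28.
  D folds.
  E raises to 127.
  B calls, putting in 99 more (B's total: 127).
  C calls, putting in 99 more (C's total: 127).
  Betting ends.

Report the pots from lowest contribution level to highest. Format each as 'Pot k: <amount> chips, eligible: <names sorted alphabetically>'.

Contributions: A=28, B=127, C=127, E=127
Folded: D
Pot levels (distinct totals of non-folded players): 28, 127
Layer 1-28: 28 each from A, B, C, E = 28*4 = 112 chips; eligible A, B, C, E
Layer 29-127: 99 each from B, C, E = 99*3 = 297 chips; eligible B, C, E

Pot 1: 112 chips, eligible: A, B, C, E
Pot 2: 297 chips, eligible: B, C, E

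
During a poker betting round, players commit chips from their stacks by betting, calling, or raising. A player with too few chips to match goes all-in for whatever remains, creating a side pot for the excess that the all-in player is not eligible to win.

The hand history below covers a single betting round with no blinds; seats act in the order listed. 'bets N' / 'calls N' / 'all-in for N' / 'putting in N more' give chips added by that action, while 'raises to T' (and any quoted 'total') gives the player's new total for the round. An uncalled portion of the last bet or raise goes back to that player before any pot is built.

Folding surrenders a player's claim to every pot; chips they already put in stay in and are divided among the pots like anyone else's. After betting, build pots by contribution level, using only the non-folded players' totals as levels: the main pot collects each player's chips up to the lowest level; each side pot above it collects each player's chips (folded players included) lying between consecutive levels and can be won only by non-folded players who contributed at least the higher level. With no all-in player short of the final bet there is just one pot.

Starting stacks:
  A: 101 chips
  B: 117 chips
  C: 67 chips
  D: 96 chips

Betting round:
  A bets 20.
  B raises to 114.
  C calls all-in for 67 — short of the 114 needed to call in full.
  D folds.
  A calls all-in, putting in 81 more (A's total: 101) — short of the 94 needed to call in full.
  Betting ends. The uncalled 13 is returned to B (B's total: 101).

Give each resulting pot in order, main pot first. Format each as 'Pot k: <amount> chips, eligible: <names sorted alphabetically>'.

Pot 1: 201 chips, eligible: A, B, C
Pot 2: 68 chips, eligible: A, B

Derivation:
Contributions (after 13 returned to B): A=101, B=101, C=67
Folded: D
Pot levels (distinct totals of non-folded players): 67, 101
Layer 1-67: 67 each from A, B, C = 67*3 = 201 chips; eligible A, B, C
Layer 68-101: 34 each from A, B = 34*2 = 68 chips; eligible A, B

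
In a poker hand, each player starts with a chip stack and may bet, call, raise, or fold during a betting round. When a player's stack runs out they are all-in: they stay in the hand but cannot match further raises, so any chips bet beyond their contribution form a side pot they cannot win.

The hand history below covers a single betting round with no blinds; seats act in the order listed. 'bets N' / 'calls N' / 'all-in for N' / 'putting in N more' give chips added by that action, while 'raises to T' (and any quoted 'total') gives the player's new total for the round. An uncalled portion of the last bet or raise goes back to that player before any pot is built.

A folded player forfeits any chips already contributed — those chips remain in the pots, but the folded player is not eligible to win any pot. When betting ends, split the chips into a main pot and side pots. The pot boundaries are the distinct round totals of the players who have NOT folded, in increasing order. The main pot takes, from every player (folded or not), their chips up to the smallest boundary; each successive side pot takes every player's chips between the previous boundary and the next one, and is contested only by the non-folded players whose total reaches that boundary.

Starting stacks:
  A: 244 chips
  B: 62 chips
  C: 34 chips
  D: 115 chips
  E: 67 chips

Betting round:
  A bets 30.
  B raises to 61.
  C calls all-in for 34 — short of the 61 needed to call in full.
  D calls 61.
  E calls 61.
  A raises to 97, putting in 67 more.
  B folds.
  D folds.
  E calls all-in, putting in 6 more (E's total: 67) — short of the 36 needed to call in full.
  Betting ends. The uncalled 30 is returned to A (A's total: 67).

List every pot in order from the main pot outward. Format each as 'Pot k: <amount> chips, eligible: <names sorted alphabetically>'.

Contributions (after 30 returned to A): A=67, B=61, C=34, D=61, E=67
Folded: B, D
Pot levels (distinct totals of non-folded players): 34, 67
Layer 1-34: 34 each from A, B, C, D, E = 34*5 = 170 chips; eligible A, C, E
Layer 35-67: A 33 + B 27 + D 27 + E 33 = 120 chips; eligible A, E

Pot 1: 170 chips, eligible: A, C, E
Pot 2: 120 chips, eligible: A, E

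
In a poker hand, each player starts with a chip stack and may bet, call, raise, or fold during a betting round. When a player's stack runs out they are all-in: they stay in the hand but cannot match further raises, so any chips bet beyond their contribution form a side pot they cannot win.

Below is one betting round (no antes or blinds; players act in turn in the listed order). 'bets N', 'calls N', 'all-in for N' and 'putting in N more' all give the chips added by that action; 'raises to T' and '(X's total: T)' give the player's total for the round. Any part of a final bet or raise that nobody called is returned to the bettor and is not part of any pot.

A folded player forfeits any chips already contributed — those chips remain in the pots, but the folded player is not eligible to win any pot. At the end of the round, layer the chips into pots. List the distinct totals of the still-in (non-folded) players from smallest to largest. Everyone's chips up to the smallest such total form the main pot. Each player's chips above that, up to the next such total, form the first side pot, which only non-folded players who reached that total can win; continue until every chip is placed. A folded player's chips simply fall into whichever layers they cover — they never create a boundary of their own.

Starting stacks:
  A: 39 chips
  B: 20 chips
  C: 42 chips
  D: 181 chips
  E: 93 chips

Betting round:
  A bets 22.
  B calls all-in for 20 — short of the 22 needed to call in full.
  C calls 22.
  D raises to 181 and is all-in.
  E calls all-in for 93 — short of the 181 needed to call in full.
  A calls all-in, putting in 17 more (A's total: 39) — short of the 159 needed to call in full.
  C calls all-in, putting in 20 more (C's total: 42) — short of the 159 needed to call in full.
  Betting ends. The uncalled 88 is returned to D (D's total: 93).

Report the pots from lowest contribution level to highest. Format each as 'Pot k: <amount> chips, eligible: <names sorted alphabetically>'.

Contributions (after 88 returned to D): A=39, B=20, C=42, D=93, E=93
Pot levels (distinct totals of non-folded players): 20, 39, 42, 93
Layer 1-20: 20 each from A, B, C, D, E = 20*5 = 100 chips; eligible A, B, C, D, E
Layer 21-39: 19 each from A, C, D, E = 19*4 = 76 chips; eligible A, C, D, E
Layer 40-42: 3 each from C, D, E = 3*3 = 9 chips; eligible C, D, E
Layer 43-93: 51 each from D, E = 51*2 = 102 chips; eligible D, E

Pot 1: 100 chips, eligible: A, B, C, D, E
Pot 2: 76 chips, eligible: A, C, D, E
Pot 3: 9 chips, eligible: C, D, E
Pot 4: 102 chips, eligible: D, E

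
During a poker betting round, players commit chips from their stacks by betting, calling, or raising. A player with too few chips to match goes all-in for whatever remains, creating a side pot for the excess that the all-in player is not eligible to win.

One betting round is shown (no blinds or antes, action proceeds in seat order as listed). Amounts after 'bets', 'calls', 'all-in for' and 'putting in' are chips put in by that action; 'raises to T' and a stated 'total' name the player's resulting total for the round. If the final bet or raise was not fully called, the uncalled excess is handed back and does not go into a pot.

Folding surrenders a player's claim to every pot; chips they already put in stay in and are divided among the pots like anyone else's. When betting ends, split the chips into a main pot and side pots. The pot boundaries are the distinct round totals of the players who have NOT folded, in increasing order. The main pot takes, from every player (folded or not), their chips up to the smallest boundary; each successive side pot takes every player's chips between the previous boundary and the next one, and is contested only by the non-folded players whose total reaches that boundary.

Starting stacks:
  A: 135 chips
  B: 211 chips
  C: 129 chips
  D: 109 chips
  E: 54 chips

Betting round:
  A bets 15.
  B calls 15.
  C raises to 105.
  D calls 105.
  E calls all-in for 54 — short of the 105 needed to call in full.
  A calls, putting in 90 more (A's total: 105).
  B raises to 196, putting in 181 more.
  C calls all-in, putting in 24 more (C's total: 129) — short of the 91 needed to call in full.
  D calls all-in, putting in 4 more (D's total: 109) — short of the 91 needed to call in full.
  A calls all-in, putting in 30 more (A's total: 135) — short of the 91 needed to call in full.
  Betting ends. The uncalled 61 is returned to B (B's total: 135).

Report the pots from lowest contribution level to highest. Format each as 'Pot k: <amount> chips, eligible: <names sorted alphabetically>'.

Contributions (after 61 returned to B): A=135, B=135, C=129, D=109, E=54
Pot levels (distinct totals of non-folded players): 54, 109, 129, 135
Layer 1-54: 54 each from A, B, C, D, E = 54*5 = 270 chips; eligible A, B, C, D, E
Layer 55-109: 55 each from A, B, C, D = 55*4 = 220 chips; eligible A, B, C, D
Layer 110-129: 20 each from A, B, C = 20*3 = 60 chips; eligible A, B, C
Layer 130-135: 6 each from A, B = 6*2 = 12 chips; eligible A, B

Pot 1: 270 chips, eligible: A, B, C, D, E
Pot 2: 220 chips, eligible: A, B, C, D
Pot 3: 60 chips, eligible: A, B, C
Pot 4: 12 chips, eligible: A, B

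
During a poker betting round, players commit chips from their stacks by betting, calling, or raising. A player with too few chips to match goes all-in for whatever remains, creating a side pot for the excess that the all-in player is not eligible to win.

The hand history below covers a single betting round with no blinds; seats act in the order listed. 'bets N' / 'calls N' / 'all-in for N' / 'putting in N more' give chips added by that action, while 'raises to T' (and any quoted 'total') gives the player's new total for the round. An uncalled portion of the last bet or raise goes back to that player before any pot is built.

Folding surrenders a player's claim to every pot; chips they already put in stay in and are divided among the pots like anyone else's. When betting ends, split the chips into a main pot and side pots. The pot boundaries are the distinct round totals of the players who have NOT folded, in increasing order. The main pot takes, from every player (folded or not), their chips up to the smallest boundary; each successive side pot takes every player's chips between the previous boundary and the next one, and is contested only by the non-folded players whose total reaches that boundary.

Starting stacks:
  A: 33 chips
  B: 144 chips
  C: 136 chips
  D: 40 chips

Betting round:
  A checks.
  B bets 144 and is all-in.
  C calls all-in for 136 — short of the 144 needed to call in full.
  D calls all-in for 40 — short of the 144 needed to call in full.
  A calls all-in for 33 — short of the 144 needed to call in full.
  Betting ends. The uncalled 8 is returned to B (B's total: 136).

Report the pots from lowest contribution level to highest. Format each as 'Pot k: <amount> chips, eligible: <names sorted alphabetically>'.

Contributions (after 8 returned to B): A=33, B=136, C=136, D=40
Pot levels (distinct totals of non-folded players): 33, 40, 136
Layer 1-33: 33 each from A, B, C, D = 33*4 = 132 chips; eligible A, B, C, D
Layer 34-40: 7 each from B, C, D = 7*3 = 21 chips; eligible B, C, D
Layer 41-136: 96 each from B, C = 96*2 = 192 chips; eligible B, C

Pot 1: 132 chips, eligible: A, B, C, D
Pot 2: 21 chips, eligible: B, C, D
Pot 3: 192 chips, eligible: B, C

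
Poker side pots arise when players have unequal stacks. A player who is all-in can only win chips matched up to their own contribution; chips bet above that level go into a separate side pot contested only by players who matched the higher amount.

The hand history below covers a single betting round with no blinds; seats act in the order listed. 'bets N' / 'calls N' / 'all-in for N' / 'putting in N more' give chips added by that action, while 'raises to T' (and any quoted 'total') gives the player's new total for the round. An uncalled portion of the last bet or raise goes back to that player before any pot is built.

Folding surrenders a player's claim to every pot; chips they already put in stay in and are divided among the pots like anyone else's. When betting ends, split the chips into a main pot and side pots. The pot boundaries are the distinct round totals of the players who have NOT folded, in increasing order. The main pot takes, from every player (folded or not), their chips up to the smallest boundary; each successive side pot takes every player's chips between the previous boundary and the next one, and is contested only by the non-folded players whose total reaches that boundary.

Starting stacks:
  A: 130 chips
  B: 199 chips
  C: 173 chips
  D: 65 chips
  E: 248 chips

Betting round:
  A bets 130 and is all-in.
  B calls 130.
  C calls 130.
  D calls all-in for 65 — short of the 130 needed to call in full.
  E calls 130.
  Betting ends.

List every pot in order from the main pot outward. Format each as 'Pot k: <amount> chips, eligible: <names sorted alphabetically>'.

Pot 1: 325 chips, eligible: A, B, C, D, E
Pot 2: 260 chips, eligible: A, B, C, E

Derivation:
Contributions: A=130, B=130, C=130, D=65, E=130
Pot levels (distinct totals of non-folded players): 65, 130
Layer 1-65: 65 each from A, B, C, D, E = 65*5 = 325 chips; eligible A, B, C, D, E
Layer 66-130: 65 each from A, B, C, E = 65*4 = 260 chips; eligible A, B, C, E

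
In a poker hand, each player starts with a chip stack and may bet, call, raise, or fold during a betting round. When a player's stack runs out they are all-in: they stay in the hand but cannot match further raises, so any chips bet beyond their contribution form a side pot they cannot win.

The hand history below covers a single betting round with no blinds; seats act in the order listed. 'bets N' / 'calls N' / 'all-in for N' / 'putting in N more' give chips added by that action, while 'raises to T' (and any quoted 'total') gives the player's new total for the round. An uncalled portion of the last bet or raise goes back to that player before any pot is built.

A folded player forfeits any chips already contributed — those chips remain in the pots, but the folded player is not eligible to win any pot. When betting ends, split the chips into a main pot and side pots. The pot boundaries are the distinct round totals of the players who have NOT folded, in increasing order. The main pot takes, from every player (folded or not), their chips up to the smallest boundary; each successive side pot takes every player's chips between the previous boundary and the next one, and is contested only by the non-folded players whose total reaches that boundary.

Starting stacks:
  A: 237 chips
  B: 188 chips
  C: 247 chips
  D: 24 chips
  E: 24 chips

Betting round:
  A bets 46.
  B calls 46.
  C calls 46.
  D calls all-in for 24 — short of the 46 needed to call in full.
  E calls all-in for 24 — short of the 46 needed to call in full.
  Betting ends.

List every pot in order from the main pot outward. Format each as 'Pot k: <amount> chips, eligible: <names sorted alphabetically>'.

Contributions: A=46, B=46, C=46, D=24, E=24
Pot levels (distinct totals of non-folded players): 24, 46
Layer 1-24: 24 each from A, B, C, D, E = 24*5 = 120 chips; eligible A, B, C, D, E
Layer 25-46: 22 each from A, B, C = 22*3 = 66 chips; eligible A, B, C

Pot 1: 120 chips, eligible: A, B, C, D, E
Pot 2: 66 chips, eligible: A, B, C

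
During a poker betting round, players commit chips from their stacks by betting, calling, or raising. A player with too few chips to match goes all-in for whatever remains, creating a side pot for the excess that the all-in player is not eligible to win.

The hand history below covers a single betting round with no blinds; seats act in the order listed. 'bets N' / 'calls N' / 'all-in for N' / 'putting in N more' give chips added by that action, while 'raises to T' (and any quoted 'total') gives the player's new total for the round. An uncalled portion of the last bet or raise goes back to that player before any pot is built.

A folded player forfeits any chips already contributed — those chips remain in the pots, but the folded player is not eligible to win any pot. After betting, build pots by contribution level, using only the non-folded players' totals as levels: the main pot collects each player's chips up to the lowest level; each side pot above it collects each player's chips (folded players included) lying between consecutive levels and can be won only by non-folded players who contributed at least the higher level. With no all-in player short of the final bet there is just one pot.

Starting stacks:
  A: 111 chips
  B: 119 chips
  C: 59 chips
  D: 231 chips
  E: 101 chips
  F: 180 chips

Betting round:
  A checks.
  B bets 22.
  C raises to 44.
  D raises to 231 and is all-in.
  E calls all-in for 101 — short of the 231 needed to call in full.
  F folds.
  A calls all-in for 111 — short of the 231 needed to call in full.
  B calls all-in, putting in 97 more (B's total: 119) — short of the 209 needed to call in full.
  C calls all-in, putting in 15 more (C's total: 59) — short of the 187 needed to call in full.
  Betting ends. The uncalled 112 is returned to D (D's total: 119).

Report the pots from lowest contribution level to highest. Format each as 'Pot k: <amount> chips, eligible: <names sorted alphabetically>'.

Pot 1: 295 chips, eligible: A, B, C, D, E
Pot 2: 168 chips, eligible: A, B, D, E
Pot 3: 30 chips, eligible: A, B, D
Pot 4: 16 chips, eligible: B, D

Derivation:
Contributions (after 112 returned to D): A=111, B=119, C=59, D=119, E=101
Folded: F
Pot levels (distinct totals of non-folded players): 59, 101, 111, 119
Layer 1-59: 59 each from A, B, C, D, E = 59*5 = 295 chips; eligible A, B, C, D, E
Layer 60-101: 42 each from A, B, D, E = 42*4 = 168 chips; eligible A, B, D, E
Layer 102-111: 10 each from A, B, D = 10*3 = 30 chips; eligible A, B, D
Layer 112-119: 8 each from B, D = 8*2 = 16 chips; eligible B, D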